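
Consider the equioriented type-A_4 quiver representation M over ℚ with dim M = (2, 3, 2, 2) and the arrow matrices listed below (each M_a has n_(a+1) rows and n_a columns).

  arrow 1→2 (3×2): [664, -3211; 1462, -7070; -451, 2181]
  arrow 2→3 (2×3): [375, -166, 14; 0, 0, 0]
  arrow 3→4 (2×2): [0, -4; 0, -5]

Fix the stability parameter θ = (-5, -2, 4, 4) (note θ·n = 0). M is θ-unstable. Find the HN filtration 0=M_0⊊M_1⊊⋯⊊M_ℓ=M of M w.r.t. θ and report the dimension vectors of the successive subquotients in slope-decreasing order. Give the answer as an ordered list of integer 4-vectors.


Barcode: M ≅ I[1,2], I[1,3], I[2,2], I[3,4], I[4,4]. HN layers by μ_θ (3 steps, strictly decreasing):
  μ^(1)=4; μ^(2)=-2; μ^(3)=-5

((0, 0, 2, 2); (0, 3, 0, 0); (2, 0, 0, 0))


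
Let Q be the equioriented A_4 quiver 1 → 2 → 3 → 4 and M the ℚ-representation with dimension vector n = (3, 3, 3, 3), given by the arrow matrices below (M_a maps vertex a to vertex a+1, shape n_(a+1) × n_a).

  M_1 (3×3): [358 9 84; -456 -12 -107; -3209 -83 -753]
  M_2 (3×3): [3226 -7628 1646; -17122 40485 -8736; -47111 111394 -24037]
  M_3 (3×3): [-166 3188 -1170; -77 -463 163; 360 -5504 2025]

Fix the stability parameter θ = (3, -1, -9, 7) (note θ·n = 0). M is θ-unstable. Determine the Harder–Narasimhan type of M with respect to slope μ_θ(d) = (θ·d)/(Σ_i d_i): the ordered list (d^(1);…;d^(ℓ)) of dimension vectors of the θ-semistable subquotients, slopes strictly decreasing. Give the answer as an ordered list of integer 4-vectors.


Via rank(M_{q-1}∘⋯∘M_p): M ≅ I[1,2], I[1,4]^2, I[3,4].
μ_θ-semistable layers: μ^(1)=7; μ^(2)=1; μ^(3)=-7/3; μ^(4)=-9

((0, 0, 0, 3); (1, 1, 0, 0); (2, 2, 2, 0); (0, 0, 1, 0))


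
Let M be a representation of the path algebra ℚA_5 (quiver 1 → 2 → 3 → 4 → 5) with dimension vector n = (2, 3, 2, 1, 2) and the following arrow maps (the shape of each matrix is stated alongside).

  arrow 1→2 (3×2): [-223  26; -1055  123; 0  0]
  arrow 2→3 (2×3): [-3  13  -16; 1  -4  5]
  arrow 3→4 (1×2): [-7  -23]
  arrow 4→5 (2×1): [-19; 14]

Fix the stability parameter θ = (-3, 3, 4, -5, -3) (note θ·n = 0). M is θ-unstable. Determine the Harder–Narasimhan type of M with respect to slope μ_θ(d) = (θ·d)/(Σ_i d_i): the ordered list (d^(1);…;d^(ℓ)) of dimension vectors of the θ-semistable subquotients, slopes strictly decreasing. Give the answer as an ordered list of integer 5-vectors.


Interval decomposition of M: I[1,3], I[1,5], I[2,2], I[5,5].
HN type (ℓ=4): μ^(1)=4; μ^(2)=3; μ^(3)=-1/4; μ^(4)=-3

((0, 0, 1, 0, 0); (0, 2, 0, 0, 0); (0, 1, 1, 1, 1); (2, 0, 0, 0, 1))


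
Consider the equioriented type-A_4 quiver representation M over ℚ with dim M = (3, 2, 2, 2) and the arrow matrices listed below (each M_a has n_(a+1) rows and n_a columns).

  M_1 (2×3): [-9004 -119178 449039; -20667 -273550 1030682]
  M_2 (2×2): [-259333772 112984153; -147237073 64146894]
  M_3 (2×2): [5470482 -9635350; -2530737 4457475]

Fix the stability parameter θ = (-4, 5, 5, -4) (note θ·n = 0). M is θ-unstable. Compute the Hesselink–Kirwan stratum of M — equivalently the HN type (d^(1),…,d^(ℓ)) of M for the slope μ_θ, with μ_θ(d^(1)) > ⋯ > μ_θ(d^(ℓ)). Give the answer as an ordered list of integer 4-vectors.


Barcode: M ≅ I[1,1], I[1,3], I[1,4], I[4,4]. HN layers by μ_θ (3 steps, strictly decreasing):
  μ^(1)=5; μ^(2)=2; μ^(3)=-4

((0, 1, 1, 0); (0, 1, 1, 1); (3, 0, 0, 1))


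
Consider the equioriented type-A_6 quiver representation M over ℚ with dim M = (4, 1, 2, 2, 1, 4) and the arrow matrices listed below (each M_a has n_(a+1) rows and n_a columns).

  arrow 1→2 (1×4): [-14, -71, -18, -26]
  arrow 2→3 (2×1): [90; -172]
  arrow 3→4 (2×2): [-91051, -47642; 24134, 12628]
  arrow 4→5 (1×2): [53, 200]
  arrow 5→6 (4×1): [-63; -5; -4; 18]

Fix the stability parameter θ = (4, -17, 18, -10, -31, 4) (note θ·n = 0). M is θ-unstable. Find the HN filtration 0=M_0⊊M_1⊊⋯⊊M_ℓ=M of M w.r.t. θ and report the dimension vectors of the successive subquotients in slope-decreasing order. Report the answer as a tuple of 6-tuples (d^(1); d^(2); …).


Via rank(M_{q-1}∘⋯∘M_p): M ≅ I[1,1]^3, I[1,6], I[3,3], I[4,4], I[6,6]^3.
μ_θ-semistable layers: μ^(1)=18; μ^(2)=4; μ^(3)=-36/5; μ^(4)=-10

((0, 0, 1, 0, 0, 0); (3, 0, 0, 0, 0, 4); (1, 1, 1, 1, 1, 0); (0, 0, 0, 1, 0, 0))


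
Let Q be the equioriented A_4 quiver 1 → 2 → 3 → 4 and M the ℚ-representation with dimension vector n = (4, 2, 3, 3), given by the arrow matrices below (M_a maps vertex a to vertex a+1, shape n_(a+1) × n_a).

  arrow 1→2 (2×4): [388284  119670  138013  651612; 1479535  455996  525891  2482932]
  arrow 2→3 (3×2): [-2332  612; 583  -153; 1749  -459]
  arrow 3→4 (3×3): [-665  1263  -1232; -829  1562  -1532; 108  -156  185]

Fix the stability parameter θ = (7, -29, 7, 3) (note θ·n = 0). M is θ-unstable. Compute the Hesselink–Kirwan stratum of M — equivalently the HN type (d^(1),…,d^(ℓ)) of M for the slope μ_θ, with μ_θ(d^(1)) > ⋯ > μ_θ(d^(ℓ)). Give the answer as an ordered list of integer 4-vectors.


Via rank(M_{q-1}∘⋯∘M_p): M ≅ I[1,1]^2, I[1,2], I[1,4], I[3,4]^2.
μ_θ-semistable layers: μ^(1)=7; μ^(2)=5; μ^(3)=-11

((2, 0, 0, 0); (0, 0, 3, 3); (2, 2, 0, 0))


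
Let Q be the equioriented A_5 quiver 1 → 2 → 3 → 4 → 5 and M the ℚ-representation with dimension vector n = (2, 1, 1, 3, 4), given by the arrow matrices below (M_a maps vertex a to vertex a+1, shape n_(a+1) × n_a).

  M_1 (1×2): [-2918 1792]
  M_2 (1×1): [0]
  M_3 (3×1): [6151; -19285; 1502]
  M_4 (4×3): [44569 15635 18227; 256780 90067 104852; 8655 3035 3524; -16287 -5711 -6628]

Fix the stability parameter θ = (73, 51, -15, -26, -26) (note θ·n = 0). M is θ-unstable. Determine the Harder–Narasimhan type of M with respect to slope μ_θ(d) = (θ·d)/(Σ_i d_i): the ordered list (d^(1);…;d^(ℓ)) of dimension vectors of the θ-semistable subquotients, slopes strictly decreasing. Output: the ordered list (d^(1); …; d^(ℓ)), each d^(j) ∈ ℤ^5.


Via rank(M_{q-1}∘⋯∘M_p): M ≅ I[1,1], I[1,2], I[3,5], I[4,5]^2, I[5,5].
μ_θ-semistable layers: μ^(1)=73; μ^(2)=62; μ^(3)=-67/3; μ^(4)=-26

((1, 0, 0, 0, 0); (1, 1, 0, 0, 0); (0, 0, 1, 1, 1); (0, 0, 0, 2, 3))


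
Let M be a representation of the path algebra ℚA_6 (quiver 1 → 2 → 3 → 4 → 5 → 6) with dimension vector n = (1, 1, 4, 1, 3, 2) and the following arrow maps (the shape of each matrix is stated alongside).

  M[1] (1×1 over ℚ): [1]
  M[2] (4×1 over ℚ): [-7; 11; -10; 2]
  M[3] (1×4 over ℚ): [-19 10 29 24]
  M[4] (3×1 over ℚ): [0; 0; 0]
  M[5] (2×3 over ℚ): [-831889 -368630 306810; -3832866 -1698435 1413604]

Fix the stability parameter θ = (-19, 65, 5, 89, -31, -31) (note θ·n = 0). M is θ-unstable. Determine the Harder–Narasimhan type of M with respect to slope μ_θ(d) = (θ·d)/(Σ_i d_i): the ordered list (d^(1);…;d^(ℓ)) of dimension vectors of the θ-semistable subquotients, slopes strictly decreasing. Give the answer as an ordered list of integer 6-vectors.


Interval decomposition of M: I[1,4], I[3,3]^3, I[5,5], I[5,6]^2.
HN type (ℓ=5): μ^(1)=89; μ^(2)=35; μ^(3)=5; μ^(4)=-19; μ^(5)=-31

((0, 0, 0, 1, 0, 0); (0, 1, 1, 0, 0, 0); (0, 0, 3, 0, 0, 0); (1, 0, 0, 0, 0, 0); (0, 0, 0, 0, 3, 2))


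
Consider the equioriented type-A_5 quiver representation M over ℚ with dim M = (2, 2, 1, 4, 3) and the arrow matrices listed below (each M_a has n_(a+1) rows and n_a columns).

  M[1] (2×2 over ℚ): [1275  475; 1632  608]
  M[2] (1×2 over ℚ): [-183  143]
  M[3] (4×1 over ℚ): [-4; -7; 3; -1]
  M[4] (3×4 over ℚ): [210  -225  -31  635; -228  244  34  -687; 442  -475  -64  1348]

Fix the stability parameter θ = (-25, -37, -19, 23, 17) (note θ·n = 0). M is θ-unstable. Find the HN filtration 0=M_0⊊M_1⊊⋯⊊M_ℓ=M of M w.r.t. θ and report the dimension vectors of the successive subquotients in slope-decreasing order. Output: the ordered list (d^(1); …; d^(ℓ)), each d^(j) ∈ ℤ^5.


Interval decomposition of M: I[1,1], I[1,5], I[2,2], I[4,4], I[4,5]^2.
HN type (ℓ=6): μ^(1)=23; μ^(2)=20; μ^(3)=-19; μ^(4)=-25; μ^(5)=-31; μ^(6)=-37

((0, 0, 0, 1, 0); (0, 0, 0, 3, 3); (0, 0, 1, 0, 0); (1, 0, 0, 0, 0); (1, 1, 0, 0, 0); (0, 1, 0, 0, 0))


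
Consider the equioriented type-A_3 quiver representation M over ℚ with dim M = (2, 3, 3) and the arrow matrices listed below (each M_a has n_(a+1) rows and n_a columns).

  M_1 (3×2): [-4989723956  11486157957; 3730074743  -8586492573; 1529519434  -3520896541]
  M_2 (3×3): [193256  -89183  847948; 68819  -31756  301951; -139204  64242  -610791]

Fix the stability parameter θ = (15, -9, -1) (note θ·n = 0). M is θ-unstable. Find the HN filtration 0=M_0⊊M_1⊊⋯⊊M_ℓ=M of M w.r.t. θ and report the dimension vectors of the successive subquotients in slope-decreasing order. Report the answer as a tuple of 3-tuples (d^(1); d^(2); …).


Interval decomposition of M: I[1,3]^2, I[2,3].
HN type (ℓ=3): μ^(1)=5/3; μ^(2)=-1; μ^(3)=-9

((2, 2, 2); (0, 0, 1); (0, 1, 0))


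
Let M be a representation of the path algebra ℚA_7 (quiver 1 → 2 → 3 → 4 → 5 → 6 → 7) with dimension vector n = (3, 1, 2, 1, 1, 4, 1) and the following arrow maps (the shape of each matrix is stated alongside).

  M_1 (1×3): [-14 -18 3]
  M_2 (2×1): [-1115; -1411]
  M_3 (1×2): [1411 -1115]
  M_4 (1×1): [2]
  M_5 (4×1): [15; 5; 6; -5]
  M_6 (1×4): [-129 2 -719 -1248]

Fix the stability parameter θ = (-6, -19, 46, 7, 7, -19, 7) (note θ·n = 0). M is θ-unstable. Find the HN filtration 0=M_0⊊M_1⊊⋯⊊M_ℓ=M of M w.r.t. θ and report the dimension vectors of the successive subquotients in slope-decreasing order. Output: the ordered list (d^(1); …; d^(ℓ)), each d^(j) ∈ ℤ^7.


Interval decomposition of M: I[1,1]^2, I[1,3], I[3,7], I[6,6]^3.
HN type (ℓ=5): μ^(1)=46; μ^(2)=48/5; μ^(3)=-6; μ^(4)=-25/2; μ^(5)=-19

((0, 0, 1, 0, 0, 0, 0); (0, 0, 1, 1, 1, 1, 1); (2, 0, 0, 0, 0, 0, 0); (1, 1, 0, 0, 0, 0, 0); (0, 0, 0, 0, 0, 3, 0))


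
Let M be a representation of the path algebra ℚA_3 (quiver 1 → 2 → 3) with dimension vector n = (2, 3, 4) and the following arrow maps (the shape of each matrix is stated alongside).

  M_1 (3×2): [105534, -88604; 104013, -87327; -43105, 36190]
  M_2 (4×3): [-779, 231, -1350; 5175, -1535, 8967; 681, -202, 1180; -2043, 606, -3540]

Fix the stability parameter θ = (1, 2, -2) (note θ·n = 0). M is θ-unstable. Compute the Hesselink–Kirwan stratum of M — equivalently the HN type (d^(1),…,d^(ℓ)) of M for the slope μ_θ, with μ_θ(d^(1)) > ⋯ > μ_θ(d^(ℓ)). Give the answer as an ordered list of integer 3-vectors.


Via rank(M_{q-1}∘⋯∘M_p): M ≅ I[1,3]^2, I[2,3], I[3,3].
μ_θ-semistable layers: μ^(1)=1/3; μ^(2)=0; μ^(3)=-2

((2, 2, 2); (0, 1, 1); (0, 0, 1))


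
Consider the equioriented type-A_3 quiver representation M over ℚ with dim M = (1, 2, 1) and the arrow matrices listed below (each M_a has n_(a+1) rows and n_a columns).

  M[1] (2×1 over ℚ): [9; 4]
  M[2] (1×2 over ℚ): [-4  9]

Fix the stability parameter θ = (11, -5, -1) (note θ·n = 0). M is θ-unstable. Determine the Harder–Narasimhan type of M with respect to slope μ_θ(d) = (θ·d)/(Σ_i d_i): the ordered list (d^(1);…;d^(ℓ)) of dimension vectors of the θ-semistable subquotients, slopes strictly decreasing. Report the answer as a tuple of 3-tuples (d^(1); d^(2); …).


Barcode: M ≅ I[1,2], I[2,3]. HN layers by μ_θ (3 steps, strictly decreasing):
  μ^(1)=3; μ^(2)=-1; μ^(3)=-5

((1, 1, 0); (0, 0, 1); (0, 1, 0))


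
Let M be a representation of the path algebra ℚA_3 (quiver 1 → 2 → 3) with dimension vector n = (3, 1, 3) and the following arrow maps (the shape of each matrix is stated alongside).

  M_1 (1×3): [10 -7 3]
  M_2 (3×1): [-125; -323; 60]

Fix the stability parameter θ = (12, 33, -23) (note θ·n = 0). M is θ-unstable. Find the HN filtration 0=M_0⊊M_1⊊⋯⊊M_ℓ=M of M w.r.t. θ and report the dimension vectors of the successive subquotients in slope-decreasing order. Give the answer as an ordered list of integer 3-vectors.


Barcode: M ≅ I[1,1]^2, I[1,3], I[3,3]^2. HN layers by μ_θ (3 steps, strictly decreasing):
  μ^(1)=12; μ^(2)=22/3; μ^(3)=-23

((2, 0, 0); (1, 1, 1); (0, 0, 2))


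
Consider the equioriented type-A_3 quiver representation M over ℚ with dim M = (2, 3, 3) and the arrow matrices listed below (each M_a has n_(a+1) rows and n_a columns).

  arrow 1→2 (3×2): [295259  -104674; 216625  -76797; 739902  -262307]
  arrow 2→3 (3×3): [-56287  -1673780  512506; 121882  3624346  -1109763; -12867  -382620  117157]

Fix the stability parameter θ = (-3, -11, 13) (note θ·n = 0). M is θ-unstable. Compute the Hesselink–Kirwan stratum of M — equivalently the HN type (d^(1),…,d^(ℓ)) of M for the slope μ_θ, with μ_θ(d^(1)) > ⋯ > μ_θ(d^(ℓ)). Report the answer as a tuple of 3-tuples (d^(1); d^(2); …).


Interval decomposition of M: I[1,3]^2, I[2,3].
HN type (ℓ=3): μ^(1)=13; μ^(2)=-7; μ^(3)=-11

((0, 0, 3); (2, 2, 0); (0, 1, 0))


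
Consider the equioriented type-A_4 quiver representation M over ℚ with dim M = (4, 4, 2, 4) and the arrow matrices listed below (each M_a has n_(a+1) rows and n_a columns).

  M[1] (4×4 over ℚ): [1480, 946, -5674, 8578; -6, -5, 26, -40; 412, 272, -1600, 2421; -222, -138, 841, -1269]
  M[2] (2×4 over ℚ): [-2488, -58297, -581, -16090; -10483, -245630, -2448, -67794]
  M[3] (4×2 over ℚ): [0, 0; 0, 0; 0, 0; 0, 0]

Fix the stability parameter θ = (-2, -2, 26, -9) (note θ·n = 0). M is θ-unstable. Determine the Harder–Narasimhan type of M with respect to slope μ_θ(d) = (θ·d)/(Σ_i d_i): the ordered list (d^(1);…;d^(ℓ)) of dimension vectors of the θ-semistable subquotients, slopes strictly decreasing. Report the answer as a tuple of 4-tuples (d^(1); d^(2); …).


Barcode: M ≅ I[1,1], I[1,2]^2, I[1,3], I[2,3], I[4,4]^4. HN layers by μ_θ (3 steps, strictly decreasing):
  μ^(1)=26; μ^(2)=-2; μ^(3)=-9

((0, 0, 2, 0); (4, 4, 0, 0); (0, 0, 0, 4))


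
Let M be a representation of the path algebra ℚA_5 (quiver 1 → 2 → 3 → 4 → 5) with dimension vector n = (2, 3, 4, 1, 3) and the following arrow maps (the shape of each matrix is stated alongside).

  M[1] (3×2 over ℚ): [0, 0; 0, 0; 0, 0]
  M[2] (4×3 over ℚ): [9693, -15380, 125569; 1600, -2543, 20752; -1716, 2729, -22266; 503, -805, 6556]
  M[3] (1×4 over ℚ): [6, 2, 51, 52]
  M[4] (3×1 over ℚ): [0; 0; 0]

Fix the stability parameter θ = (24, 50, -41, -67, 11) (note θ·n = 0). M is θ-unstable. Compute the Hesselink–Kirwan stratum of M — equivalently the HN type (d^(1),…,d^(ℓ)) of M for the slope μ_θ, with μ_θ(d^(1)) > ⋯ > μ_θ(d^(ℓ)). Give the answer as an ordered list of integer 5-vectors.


Interval decomposition of M: I[1,1]^2, I[2,3]^2, I[2,4], I[3,3], I[5,5]^3.
HN type (ℓ=5): μ^(1)=24; μ^(2)=11; μ^(3)=9/2; μ^(4)=-58/3; μ^(5)=-41

((2, 0, 0, 0, 0); (0, 0, 0, 0, 3); (0, 2, 2, 0, 0); (0, 1, 1, 1, 0); (0, 0, 1, 0, 0))


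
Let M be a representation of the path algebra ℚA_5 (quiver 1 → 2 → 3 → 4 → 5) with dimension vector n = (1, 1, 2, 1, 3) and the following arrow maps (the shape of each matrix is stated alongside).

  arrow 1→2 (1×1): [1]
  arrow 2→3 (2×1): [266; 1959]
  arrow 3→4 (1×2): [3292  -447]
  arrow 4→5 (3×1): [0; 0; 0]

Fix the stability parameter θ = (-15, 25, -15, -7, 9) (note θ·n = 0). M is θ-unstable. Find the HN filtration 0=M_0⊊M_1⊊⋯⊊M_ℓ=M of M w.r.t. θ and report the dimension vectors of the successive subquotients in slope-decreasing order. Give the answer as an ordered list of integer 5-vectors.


Via rank(M_{q-1}∘⋯∘M_p): M ≅ I[1,4], I[3,3], I[5,5]^3.
μ_θ-semistable layers: μ^(1)=9; μ^(2)=1; μ^(3)=-15

((0, 0, 0, 0, 3); (0, 1, 1, 1, 0); (1, 0, 1, 0, 0))


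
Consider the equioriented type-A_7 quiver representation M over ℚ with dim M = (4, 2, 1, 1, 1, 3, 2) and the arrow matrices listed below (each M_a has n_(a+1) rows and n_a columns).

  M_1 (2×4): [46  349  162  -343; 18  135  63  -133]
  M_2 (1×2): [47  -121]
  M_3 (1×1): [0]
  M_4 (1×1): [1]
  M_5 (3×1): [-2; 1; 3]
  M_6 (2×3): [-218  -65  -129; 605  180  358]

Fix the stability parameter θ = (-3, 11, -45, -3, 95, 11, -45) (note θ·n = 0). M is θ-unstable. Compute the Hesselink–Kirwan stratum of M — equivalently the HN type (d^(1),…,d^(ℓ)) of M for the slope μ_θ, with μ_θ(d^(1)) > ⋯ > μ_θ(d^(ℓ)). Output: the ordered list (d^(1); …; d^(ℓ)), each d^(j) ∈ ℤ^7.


Barcode: M ≅ I[1,1]^2, I[1,2], I[1,3], I[4,7], I[6,6], I[6,7]. HN layers by μ_θ (5 steps, strictly decreasing):
  μ^(1)=61/3; μ^(2)=11; μ^(3)=-3; μ^(4)=-37/3; μ^(5)=-17

((0, 0, 0, 0, 1, 1, 1); (0, 1, 0, 0, 0, 1, 0); (3, 0, 0, 1, 0, 0, 0); (1, 1, 1, 0, 0, 0, 0); (0, 0, 0, 0, 0, 1, 1))


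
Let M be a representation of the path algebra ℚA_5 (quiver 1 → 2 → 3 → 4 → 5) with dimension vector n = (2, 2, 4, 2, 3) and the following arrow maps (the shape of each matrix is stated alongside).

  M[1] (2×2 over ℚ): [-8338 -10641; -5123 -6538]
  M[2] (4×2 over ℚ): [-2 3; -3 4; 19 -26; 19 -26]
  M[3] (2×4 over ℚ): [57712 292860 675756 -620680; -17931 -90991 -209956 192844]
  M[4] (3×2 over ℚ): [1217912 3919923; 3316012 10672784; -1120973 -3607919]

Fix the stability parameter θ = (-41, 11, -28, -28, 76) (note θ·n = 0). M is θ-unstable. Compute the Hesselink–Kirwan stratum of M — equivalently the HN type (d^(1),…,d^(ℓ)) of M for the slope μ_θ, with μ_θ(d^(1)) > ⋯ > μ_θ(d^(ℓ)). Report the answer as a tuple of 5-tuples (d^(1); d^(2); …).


Interval decomposition of M: I[1,3], I[1,5], I[3,3], I[3,5], I[5,5].
HN type (ℓ=5): μ^(1)=76; μ^(2)=-17/2; μ^(3)=-15; μ^(4)=-28; μ^(5)=-41

((0, 0, 0, 0, 3); (0, 1, 1, 0, 0); (0, 1, 1, 1, 0); (0, 0, 2, 1, 0); (2, 0, 0, 0, 0))


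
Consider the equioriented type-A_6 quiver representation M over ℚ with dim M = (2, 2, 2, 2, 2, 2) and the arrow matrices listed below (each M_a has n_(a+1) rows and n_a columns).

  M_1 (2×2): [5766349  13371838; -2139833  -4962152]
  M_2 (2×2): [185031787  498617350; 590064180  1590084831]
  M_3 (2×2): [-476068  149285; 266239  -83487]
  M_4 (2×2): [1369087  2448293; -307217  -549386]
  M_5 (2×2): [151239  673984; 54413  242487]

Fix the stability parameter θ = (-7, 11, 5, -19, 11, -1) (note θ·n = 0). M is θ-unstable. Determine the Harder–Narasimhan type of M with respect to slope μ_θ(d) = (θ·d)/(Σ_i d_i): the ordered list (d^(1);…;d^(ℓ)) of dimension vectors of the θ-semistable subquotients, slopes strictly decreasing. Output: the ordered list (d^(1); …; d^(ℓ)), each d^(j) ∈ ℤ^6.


Interval decomposition of M: I[1,6]^2.
HN type (ℓ=3): μ^(1)=5; μ^(2)=-1; μ^(3)=-7

((0, 0, 0, 0, 2, 2); (0, 2, 2, 2, 0, 0); (2, 0, 0, 0, 0, 0))


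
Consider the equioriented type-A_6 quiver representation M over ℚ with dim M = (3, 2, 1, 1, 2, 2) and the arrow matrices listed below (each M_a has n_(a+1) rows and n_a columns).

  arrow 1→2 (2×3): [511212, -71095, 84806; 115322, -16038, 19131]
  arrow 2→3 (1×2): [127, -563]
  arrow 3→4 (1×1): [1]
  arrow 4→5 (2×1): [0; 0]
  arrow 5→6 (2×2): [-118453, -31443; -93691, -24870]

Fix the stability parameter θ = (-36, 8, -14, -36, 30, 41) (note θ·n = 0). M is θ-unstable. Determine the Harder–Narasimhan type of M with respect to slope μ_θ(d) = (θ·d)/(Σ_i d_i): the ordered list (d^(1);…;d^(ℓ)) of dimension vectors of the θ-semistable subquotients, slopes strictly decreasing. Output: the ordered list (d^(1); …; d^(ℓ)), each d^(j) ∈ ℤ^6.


Interval decomposition of M: I[1,1], I[1,2], I[1,4], I[5,6]^2.
HN type (ℓ=5): μ^(1)=41; μ^(2)=30; μ^(3)=8; μ^(4)=-14; μ^(5)=-36

((0, 0, 0, 0, 0, 2); (0, 0, 0, 0, 2, 0); (0, 1, 0, 0, 0, 0); (0, 1, 1, 1, 0, 0); (3, 0, 0, 0, 0, 0))


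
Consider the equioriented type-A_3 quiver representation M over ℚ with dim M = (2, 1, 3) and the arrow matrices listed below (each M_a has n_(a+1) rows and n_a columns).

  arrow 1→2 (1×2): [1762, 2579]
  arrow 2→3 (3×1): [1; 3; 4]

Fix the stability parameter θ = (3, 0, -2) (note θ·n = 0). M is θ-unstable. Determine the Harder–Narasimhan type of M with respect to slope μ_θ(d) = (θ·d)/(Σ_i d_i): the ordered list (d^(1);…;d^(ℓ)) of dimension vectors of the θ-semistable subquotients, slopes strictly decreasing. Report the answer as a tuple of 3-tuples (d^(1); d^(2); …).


Via rank(M_{q-1}∘⋯∘M_p): M ≅ I[1,1], I[1,3], I[3,3]^2.
μ_θ-semistable layers: μ^(1)=3; μ^(2)=1/3; μ^(3)=-2

((1, 0, 0); (1, 1, 1); (0, 0, 2))


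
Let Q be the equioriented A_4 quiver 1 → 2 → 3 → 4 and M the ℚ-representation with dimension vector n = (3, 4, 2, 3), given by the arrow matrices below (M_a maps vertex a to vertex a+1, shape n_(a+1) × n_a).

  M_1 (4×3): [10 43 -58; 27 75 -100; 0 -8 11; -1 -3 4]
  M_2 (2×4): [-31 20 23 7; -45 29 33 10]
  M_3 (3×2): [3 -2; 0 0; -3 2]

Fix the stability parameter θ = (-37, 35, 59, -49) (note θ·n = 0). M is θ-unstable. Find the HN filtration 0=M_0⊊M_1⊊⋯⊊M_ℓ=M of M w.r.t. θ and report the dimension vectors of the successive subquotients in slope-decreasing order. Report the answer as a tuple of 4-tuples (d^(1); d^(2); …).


Barcode: M ≅ I[1,2], I[1,3], I[1,4], I[2,2], I[4,4]^2. HN layers by μ_θ (5 steps, strictly decreasing):
  μ^(1)=59; μ^(2)=35; μ^(3)=15; μ^(4)=-37; μ^(5)=-49

((0, 0, 1, 0); (0, 3, 0, 0); (0, 1, 1, 1); (3, 0, 0, 0); (0, 0, 0, 2))


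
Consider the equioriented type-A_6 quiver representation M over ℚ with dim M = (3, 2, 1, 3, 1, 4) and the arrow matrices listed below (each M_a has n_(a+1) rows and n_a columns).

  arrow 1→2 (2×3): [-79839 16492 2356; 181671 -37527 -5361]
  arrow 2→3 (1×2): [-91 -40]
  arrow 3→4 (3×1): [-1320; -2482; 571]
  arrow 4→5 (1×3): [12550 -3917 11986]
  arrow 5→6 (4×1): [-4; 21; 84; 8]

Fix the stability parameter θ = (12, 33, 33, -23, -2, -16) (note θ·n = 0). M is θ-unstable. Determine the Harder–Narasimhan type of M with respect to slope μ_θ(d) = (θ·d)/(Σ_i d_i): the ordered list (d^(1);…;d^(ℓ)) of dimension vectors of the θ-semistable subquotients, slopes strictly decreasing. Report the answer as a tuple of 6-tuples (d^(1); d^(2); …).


Barcode: M ≅ I[1,1], I[1,2], I[1,4], I[4,4], I[4,6], I[6,6]^3. HN layers by μ_θ (6 steps, strictly decreasing):
  μ^(1)=33; μ^(2)=43/3; μ^(3)=12; μ^(4)=-9; μ^(5)=-16; μ^(6)=-23

((0, 1, 0, 0, 0, 0); (0, 1, 1, 1, 0, 0); (3, 0, 0, 0, 0, 0); (0, 0, 0, 0, 1, 1); (0, 0, 0, 0, 0, 3); (0, 0, 0, 2, 0, 0))


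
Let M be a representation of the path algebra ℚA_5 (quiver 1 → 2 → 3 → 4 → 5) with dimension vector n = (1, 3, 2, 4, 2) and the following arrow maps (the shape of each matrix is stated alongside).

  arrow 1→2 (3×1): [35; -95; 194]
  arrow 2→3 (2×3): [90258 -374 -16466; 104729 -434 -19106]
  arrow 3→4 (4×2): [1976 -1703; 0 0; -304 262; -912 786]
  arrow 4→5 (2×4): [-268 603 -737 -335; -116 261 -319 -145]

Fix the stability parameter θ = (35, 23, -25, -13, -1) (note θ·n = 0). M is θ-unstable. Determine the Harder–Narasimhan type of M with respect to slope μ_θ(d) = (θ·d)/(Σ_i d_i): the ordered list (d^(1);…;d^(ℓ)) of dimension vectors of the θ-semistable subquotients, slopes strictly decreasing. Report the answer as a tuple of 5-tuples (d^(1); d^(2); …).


Barcode: M ≅ I[1,4], I[2,2], I[2,3], I[4,4]^2, I[4,5], I[5,5]. HN layers by μ_θ (4 steps, strictly decreasing):
  μ^(1)=23; μ^(2)=5; μ^(3)=-1; μ^(4)=-13

((0, 1, 0, 0, 0); (1, 1, 1, 1, 0); (0, 1, 1, 0, 2); (0, 0, 0, 3, 0))


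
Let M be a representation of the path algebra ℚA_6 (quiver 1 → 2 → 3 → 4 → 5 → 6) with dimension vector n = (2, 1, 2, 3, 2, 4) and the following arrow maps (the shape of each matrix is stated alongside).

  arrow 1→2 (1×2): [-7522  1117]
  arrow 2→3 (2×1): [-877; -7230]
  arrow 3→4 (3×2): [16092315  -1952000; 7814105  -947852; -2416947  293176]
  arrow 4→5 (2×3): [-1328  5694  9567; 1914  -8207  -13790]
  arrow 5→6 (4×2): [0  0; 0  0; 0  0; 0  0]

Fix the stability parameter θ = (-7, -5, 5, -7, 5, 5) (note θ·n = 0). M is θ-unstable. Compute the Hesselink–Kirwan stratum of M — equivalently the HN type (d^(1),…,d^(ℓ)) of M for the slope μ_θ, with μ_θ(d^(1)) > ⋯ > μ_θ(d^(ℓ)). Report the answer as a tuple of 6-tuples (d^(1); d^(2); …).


Interval decomposition of M: I[1,1], I[1,5], I[3,5], I[4,4], I[6,6]^4.
HN type (ℓ=4): μ^(1)=5; μ^(2)=-1; μ^(3)=-5; μ^(4)=-7

((0, 0, 0, 0, 2, 4); (0, 0, 2, 2, 0, 0); (0, 1, 0, 0, 0, 0); (2, 0, 0, 1, 0, 0))


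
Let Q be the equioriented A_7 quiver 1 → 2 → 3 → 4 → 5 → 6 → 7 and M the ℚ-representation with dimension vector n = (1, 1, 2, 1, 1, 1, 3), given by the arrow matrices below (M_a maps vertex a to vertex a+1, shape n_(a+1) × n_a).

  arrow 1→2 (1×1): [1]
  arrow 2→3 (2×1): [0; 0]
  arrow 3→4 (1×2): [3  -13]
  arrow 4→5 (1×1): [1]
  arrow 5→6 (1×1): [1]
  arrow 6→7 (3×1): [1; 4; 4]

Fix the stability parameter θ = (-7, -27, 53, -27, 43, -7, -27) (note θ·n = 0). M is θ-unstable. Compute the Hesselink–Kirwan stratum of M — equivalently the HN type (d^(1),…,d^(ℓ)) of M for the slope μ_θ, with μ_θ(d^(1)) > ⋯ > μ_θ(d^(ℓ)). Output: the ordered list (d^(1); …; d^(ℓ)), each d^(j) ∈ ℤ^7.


Barcode: M ≅ I[1,2], I[3,3], I[3,7], I[7,7]^2. HN layers by μ_θ (4 steps, strictly decreasing):
  μ^(1)=53; μ^(2)=7; μ^(3)=-17; μ^(4)=-27

((0, 0, 1, 0, 0, 0, 0); (0, 0, 1, 1, 1, 1, 1); (1, 1, 0, 0, 0, 0, 0); (0, 0, 0, 0, 0, 0, 2))


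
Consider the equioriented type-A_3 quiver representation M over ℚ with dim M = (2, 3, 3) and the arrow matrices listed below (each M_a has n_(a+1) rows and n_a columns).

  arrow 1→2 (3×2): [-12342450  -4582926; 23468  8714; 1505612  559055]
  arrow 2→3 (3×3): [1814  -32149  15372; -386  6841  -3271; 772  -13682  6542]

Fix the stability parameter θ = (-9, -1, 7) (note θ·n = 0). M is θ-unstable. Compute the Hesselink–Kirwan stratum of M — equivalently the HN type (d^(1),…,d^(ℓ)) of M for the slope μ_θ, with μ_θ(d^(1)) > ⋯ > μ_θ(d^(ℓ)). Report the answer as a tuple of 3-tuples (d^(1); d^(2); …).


Barcode: M ≅ I[1,2], I[1,3], I[2,3], I[3,3]. HN layers by μ_θ (3 steps, strictly decreasing):
  μ^(1)=7; μ^(2)=-1; μ^(3)=-9

((0, 0, 3); (0, 3, 0); (2, 0, 0))


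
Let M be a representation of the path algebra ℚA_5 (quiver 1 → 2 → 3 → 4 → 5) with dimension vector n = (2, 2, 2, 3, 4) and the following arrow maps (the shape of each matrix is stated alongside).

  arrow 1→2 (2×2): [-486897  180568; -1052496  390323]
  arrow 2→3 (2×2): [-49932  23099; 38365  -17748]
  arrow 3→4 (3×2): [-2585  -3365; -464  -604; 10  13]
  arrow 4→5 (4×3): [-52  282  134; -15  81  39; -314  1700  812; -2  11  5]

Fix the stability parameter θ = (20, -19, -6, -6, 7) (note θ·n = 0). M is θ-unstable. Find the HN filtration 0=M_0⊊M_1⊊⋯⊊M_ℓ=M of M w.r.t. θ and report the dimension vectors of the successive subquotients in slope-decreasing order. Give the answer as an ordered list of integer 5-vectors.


Barcode: M ≅ I[1,5]^2, I[4,4], I[5,5]^2. HN layers by μ_θ (3 steps, strictly decreasing):
  μ^(1)=7; μ^(2)=-11/4; μ^(3)=-6

((0, 0, 0, 0, 4); (2, 2, 2, 2, 0); (0, 0, 0, 1, 0))


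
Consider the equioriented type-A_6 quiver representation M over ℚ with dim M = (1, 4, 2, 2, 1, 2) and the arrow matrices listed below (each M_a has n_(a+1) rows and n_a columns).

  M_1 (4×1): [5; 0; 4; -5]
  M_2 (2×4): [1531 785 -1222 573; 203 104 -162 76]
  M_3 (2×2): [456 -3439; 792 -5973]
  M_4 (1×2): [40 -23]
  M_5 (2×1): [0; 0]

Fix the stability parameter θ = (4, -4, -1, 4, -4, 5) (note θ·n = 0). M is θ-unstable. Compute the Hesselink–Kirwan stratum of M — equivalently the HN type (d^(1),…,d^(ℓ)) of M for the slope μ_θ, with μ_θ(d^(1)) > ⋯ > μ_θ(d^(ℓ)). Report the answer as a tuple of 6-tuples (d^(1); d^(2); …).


Via rank(M_{q-1}∘⋯∘M_p): M ≅ I[1,5], I[2,2]^2, I[2,3], I[4,4], I[6,6]^2.
μ_θ-semistable layers: μ^(1)=5; μ^(2)=4; μ^(3)=0; μ^(4)=-1/3; μ^(5)=-1; μ^(6)=-4

((0, 0, 0, 0, 0, 2); (0, 0, 0, 1, 0, 0); (0, 0, 0, 1, 1, 0); (1, 1, 1, 0, 0, 0); (0, 0, 1, 0, 0, 0); (0, 3, 0, 0, 0, 0))


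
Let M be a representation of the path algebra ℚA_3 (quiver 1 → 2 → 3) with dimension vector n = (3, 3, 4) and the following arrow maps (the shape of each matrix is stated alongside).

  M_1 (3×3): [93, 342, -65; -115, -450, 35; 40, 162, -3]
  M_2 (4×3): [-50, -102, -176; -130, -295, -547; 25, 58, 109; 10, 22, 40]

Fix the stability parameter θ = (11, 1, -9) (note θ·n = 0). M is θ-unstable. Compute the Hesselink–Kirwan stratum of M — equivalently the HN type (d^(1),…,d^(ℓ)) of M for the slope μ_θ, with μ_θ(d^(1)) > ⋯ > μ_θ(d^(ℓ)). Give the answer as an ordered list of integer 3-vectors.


Via rank(M_{q-1}∘⋯∘M_p): M ≅ I[1,1], I[1,2], I[1,3], I[2,3], I[3,3]^2.
μ_θ-semistable layers: μ^(1)=11; μ^(2)=6; μ^(3)=1; μ^(4)=-4; μ^(5)=-9

((1, 0, 0); (1, 1, 0); (1, 1, 1); (0, 1, 1); (0, 0, 2))


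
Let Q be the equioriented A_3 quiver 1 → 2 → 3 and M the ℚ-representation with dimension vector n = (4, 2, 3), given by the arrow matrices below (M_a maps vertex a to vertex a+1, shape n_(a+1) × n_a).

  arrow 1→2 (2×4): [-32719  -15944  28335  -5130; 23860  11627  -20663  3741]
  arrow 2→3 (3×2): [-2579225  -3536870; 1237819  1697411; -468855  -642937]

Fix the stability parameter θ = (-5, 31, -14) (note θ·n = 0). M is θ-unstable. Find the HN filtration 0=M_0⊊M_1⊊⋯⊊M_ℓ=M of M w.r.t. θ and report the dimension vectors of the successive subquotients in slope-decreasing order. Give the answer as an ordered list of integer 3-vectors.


Barcode: M ≅ I[1,1]^2, I[1,3]^2, I[3,3]. HN layers by μ_θ (3 steps, strictly decreasing):
  μ^(1)=17/2; μ^(2)=-5; μ^(3)=-14

((0, 2, 2); (4, 0, 0); (0, 0, 1))


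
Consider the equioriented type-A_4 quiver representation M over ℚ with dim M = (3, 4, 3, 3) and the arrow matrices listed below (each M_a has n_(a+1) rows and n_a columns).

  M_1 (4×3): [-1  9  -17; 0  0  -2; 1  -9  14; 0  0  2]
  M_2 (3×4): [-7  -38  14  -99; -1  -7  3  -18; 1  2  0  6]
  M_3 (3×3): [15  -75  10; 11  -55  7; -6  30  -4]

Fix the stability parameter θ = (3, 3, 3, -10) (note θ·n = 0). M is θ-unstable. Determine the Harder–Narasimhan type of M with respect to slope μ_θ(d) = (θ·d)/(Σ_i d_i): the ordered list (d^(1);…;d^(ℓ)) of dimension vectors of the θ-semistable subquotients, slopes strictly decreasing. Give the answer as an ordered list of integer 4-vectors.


Interval decomposition of M: I[1,1], I[1,4]^2, I[2,2], I[2,3], I[4,4].
HN type (ℓ=3): μ^(1)=3; μ^(2)=-1/4; μ^(3)=-10

((1, 2, 1, 0); (2, 2, 2, 2); (0, 0, 0, 1))


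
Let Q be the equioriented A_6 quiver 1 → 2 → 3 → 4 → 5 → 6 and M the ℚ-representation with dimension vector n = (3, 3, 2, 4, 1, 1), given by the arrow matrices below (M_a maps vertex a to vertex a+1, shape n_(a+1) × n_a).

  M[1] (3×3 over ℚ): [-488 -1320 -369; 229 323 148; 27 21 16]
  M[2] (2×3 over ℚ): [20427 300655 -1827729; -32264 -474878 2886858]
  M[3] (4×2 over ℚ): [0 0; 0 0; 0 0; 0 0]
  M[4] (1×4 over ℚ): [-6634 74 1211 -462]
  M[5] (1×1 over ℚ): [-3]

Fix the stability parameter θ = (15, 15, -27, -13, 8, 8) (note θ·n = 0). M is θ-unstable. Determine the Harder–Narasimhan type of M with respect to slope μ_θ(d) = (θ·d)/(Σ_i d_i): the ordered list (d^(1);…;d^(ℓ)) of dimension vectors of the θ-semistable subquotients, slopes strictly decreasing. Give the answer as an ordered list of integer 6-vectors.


Via rank(M_{q-1}∘⋯∘M_p): M ≅ I[1,2], I[1,3]^2, I[4,4]^3, I[4,6].
μ_θ-semistable layers: μ^(1)=15; μ^(2)=8; μ^(3)=1; μ^(4)=-13

((1, 1, 0, 0, 0, 0); (0, 0, 0, 0, 1, 1); (2, 2, 2, 0, 0, 0); (0, 0, 0, 4, 0, 0))


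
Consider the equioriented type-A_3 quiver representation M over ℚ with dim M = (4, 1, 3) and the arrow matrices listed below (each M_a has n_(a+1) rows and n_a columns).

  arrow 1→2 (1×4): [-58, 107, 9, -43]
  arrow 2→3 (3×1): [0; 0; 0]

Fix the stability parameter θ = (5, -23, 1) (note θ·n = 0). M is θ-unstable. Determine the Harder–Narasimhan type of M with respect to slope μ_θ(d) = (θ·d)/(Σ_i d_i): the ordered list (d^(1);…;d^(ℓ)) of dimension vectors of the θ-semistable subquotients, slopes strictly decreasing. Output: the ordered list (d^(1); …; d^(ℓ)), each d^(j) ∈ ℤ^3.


Barcode: M ≅ I[1,1]^3, I[1,2], I[3,3]^3. HN layers by μ_θ (3 steps, strictly decreasing):
  μ^(1)=5; μ^(2)=1; μ^(3)=-9

((3, 0, 0); (0, 0, 3); (1, 1, 0))


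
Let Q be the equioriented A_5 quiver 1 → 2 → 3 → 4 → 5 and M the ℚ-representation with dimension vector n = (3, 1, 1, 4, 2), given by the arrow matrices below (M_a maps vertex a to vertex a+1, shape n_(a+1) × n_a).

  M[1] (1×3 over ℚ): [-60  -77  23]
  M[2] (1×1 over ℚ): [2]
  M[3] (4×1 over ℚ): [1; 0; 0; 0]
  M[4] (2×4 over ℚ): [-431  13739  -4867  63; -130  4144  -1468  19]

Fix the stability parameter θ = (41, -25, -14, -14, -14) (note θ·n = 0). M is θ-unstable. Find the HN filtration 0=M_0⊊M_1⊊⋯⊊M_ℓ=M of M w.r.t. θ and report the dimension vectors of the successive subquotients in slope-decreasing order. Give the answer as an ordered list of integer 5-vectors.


Interval decomposition of M: I[1,1]^2, I[1,5], I[4,4]^2, I[4,5].
HN type (ℓ=3): μ^(1)=41; μ^(2)=-26/5; μ^(3)=-14

((2, 0, 0, 0, 0); (1, 1, 1, 1, 1); (0, 0, 0, 3, 1))


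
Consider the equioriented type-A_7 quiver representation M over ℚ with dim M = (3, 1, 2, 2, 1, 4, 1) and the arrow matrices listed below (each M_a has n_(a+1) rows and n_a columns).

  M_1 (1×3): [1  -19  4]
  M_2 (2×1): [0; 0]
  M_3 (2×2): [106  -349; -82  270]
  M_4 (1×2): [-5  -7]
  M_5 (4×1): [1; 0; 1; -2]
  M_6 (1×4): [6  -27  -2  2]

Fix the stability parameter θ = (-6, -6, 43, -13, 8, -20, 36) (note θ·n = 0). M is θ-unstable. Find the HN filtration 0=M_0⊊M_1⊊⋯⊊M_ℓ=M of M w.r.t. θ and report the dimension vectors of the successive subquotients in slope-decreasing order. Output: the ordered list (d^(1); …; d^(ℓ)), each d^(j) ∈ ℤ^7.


Via rank(M_{q-1}∘⋯∘M_p): M ≅ I[1,1]^2, I[1,2], I[3,4], I[3,6], I[6,6]^2, I[6,7].
μ_θ-semistable layers: μ^(1)=36; μ^(2)=15; μ^(3)=9/2; μ^(4)=-6; μ^(5)=-20

((0, 0, 0, 0, 0, 0, 1); (0, 0, 1, 1, 0, 0, 0); (0, 0, 1, 1, 1, 1, 0); (3, 1, 0, 0, 0, 0, 0); (0, 0, 0, 0, 0, 3, 0))


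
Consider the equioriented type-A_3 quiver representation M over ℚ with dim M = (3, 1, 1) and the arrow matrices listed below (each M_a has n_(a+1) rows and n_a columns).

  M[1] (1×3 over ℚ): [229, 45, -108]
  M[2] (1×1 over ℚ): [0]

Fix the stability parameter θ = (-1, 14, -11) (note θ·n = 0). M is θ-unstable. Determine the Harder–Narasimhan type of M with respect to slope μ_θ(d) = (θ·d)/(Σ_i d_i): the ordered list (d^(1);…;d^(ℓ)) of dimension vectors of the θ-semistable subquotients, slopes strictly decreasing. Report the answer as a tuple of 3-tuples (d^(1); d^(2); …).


Via rank(M_{q-1}∘⋯∘M_p): M ≅ I[1,1]^2, I[1,2], I[3,3].
μ_θ-semistable layers: μ^(1)=14; μ^(2)=-1; μ^(3)=-11

((0, 1, 0); (3, 0, 0); (0, 0, 1))


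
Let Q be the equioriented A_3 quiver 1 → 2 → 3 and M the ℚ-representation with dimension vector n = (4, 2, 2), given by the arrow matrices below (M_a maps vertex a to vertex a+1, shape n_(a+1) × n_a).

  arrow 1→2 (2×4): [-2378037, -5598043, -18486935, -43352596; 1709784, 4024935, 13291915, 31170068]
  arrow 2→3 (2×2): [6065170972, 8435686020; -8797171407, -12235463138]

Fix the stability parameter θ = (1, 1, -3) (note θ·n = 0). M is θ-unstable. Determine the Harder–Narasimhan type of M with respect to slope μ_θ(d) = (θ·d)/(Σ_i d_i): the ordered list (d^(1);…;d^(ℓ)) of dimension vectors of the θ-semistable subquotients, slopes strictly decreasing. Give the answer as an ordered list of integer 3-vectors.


Interval decomposition of M: I[1,1]^2, I[1,3]^2.
HN type (ℓ=2): μ^(1)=1; μ^(2)=-1/3

((2, 0, 0); (2, 2, 2))


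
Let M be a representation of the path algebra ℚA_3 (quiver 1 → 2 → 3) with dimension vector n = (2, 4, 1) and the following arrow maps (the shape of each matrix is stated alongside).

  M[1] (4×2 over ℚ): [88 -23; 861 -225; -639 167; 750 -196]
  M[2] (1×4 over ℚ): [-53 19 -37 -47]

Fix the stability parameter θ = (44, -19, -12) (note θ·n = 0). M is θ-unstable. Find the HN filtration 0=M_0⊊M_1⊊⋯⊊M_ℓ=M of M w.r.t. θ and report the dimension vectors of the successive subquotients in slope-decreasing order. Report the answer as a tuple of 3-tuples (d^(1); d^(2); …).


Interval decomposition of M: I[1,2], I[1,3], I[2,2]^2.
HN type (ℓ=3): μ^(1)=25/2; μ^(2)=13/3; μ^(3)=-19

((1, 1, 0); (1, 1, 1); (0, 2, 0))


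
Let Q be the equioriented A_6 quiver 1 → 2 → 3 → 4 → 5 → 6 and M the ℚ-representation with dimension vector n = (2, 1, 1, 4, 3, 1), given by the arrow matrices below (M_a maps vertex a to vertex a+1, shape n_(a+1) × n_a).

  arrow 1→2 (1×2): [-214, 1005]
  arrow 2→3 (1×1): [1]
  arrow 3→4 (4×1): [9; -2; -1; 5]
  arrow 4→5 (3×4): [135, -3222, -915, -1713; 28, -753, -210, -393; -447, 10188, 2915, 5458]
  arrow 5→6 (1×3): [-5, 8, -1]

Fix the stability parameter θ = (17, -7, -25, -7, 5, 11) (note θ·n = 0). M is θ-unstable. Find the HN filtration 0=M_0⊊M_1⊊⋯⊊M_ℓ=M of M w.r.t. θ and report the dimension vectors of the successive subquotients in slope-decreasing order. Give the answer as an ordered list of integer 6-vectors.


Via rank(M_{q-1}∘⋯∘M_p): M ≅ I[1,1], I[1,6], I[4,4], I[4,5]^2.
μ_θ-semistable layers: μ^(1)=17; μ^(2)=11; μ^(3)=5; μ^(4)=-11/2; μ^(5)=-7

((1, 0, 0, 0, 0, 0); (0, 0, 0, 0, 0, 1); (0, 0, 0, 0, 3, 0); (1, 1, 1, 1, 0, 0); (0, 0, 0, 3, 0, 0))


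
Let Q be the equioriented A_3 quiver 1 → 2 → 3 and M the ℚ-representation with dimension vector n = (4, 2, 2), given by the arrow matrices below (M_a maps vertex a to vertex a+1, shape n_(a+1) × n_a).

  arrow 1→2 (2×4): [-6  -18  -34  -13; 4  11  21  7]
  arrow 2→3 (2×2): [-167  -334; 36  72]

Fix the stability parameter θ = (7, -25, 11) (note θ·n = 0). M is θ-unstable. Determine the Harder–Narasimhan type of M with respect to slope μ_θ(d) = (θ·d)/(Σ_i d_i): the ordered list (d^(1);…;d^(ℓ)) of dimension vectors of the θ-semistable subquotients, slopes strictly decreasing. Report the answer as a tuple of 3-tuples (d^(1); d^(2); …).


Via rank(M_{q-1}∘⋯∘M_p): M ≅ I[1,1]^2, I[1,2], I[1,3], I[3,3].
μ_θ-semistable layers: μ^(1)=11; μ^(2)=7; μ^(3)=-9

((0, 0, 2); (2, 0, 0); (2, 2, 0))


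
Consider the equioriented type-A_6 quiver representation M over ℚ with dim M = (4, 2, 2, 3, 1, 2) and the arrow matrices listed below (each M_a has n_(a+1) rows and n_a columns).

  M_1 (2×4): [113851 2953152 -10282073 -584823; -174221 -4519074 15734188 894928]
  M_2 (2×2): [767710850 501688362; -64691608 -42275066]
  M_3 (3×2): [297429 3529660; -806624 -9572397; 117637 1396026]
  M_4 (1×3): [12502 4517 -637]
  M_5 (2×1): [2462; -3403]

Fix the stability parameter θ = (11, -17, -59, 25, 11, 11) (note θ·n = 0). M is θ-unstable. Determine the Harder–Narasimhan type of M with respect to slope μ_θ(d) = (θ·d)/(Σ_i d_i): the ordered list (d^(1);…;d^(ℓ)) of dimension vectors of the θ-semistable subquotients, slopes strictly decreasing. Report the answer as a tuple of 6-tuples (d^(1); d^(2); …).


Barcode: M ≅ I[1,1]^2, I[1,4], I[1,6], I[4,4], I[6,6]. HN layers by μ_θ (4 steps, strictly decreasing):
  μ^(1)=25; μ^(2)=47/3; μ^(3)=11; μ^(4)=-65/3

((0, 0, 0, 2, 0, 0); (0, 0, 0, 1, 1, 1); (2, 0, 0, 0, 0, 1); (2, 2, 2, 0, 0, 0))


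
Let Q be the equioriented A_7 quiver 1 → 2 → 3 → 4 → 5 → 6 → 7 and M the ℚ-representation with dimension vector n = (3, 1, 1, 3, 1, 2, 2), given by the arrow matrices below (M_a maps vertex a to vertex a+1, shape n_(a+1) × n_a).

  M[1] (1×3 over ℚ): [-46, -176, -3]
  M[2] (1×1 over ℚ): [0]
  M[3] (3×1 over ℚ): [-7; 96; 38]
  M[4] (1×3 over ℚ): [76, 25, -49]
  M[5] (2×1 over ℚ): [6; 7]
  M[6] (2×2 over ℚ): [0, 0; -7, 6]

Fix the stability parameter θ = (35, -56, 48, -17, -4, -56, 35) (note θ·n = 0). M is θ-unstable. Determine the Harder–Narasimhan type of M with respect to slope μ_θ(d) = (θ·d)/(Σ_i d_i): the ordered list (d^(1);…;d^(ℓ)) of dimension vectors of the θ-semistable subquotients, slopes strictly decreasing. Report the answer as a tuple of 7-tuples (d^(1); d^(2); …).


Barcode: M ≅ I[1,1]^2, I[1,2], I[3,6], I[4,4]^2, I[6,7], I[7,7]. HN layers by μ_θ (5 steps, strictly decreasing):
  μ^(1)=35; μ^(2)=-29/4; μ^(3)=-21/2; μ^(4)=-17; μ^(5)=-56

((2, 0, 0, 0, 0, 0, 2); (0, 0, 1, 1, 1, 1, 0); (1, 1, 0, 0, 0, 0, 0); (0, 0, 0, 2, 0, 0, 0); (0, 0, 0, 0, 0, 1, 0))
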